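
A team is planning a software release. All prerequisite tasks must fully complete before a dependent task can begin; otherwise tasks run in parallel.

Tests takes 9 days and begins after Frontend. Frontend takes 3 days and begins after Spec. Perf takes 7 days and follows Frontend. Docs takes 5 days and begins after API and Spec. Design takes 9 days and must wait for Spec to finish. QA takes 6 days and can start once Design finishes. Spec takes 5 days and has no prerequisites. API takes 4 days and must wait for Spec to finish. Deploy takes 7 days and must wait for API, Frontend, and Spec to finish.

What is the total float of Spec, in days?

Critical path: Spec→Design→QA = 5+9+6 = 20, so the finish is 20 days.
The longest chain containing Spec totals 20 days.
So Spec can slip 5 − 5 = 0 days.

0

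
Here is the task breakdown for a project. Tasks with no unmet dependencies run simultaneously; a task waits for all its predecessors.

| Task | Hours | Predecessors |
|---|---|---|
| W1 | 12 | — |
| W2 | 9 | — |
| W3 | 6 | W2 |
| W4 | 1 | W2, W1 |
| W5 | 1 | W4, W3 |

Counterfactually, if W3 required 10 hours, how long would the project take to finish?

As given, the longest chain is W2→W3→W5 = 9+6+1 = 16, so the finish is 16 hours.
W3 lies on that path, so at 10 hours the path becomes 20 hours.
The critical path is still W2→W3→W5; finish is now 20 hours.

20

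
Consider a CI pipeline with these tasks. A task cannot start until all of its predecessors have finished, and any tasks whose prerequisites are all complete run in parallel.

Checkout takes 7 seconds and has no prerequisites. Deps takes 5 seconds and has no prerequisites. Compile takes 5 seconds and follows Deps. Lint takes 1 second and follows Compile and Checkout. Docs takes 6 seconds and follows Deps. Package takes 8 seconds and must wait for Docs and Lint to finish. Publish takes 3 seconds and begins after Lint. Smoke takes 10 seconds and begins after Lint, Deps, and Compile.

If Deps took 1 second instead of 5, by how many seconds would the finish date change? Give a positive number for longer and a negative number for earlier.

Baseline: Deps→Compile→Lint→Smoke = 5+5+1+10 = 21 → 21 seconds.
Deps is on the critical path; changing it to 1 makes that path 17 seconds.
Now Checkout→Lint→Smoke = 7+1+10 = 18 is longest, so the finish becomes 18 seconds.
Change in finish: 18 − 21 = -3 seconds.

-3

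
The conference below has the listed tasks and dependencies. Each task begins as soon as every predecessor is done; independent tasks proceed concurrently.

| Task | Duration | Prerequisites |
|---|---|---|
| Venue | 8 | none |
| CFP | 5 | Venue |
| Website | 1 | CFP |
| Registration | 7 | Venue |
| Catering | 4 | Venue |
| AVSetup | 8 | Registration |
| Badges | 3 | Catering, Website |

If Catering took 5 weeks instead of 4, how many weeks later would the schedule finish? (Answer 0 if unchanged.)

Critical path before the change: Venue→Registration→AVSetup = 8+7+8 = 23 giving 23 weeks.
Catering is off the critical path — its longest chain is 15 weeks, giving 8 of slack.
The critical path is still Venue→Registration→AVSetup; finish is now 23 weeks.
Change in finish: 23 − 23 = +0 weeks.

0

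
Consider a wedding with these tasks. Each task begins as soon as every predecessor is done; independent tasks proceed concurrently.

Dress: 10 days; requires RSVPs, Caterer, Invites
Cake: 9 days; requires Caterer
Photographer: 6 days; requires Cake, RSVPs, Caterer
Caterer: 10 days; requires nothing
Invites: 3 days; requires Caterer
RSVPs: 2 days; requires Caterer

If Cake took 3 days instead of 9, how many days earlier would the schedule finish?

2

The binding path is Caterer→Cake→Photographer = 10+9+6 = 25; finish at 25 days.
Since Cake is critical, the -6 change carries straight to that chain (now 19 days).
New critical path: Caterer→Invites→Dress = 10+3+10 = 23 ⇒ 23 days.
Change in finish: 23 − 25 = -2 days.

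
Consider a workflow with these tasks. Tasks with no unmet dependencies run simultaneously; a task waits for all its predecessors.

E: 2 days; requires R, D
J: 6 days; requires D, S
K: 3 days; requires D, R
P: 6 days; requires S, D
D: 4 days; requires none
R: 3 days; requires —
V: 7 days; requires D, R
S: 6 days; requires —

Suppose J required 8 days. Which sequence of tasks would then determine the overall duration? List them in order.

S, J

Critical path before the change: S→J = 6+6 = 12 giving 12 days.
Since J is critical, the +2 change carries straight to that chain (now 14 days).
No other chain overtakes it, so the finish is 14 days.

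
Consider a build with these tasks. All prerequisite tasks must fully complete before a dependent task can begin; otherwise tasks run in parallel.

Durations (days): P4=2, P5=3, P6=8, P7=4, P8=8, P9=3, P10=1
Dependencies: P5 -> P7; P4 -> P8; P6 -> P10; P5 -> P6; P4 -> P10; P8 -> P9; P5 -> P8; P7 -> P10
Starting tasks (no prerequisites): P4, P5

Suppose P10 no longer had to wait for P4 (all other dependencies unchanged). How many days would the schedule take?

Before: longest chain P5→P8→P9 = 3+8+3 = 14, finish 14.
Dropping P4→P10 doesn't change P10's earliest start (11); another predecessor still binds.
New critical path: P5→P8→P9 = 3+8+3 = 14 ⇒ 14 days.

14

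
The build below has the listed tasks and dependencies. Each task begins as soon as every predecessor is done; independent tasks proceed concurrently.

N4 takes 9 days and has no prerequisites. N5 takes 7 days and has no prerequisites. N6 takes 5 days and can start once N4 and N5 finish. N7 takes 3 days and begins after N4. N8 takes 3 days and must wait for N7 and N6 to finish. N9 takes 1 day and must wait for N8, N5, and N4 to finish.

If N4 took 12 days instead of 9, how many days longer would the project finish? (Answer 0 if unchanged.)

Baseline: N4→N6→N8→N9 = 9+5+3+1 = 18 → 18 days.
Since N4 is critical, the +3 change carries straight to that chain (now 21 days).
The critical path is still N4→N6→N8→N9; finish is now 21 days.
Change in finish: 21 − 18 = +3 days.

3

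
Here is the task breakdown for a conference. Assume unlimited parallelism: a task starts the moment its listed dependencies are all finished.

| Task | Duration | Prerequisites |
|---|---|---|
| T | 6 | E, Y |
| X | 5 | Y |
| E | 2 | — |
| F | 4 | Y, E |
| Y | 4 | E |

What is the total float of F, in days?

E→Y→T = 2+4+6 = 12 sets the makespan at 12 days.
The longest chain containing F totals 10 days.
Slack of F = 8 − 6 = 2 days.

2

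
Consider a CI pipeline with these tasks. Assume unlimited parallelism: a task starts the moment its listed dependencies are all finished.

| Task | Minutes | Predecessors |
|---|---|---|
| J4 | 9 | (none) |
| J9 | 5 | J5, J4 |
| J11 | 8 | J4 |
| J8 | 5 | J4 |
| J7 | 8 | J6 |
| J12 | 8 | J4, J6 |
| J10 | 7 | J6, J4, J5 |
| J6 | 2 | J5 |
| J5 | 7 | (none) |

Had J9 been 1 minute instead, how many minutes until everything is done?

Baseline: J4→J11 = 9+8 = 17 → 17 minutes.
The longest path through J9 is only 14 minutes, so J9 has float 3.
The critical path is still J4→J11; finish is now 17 minutes.

17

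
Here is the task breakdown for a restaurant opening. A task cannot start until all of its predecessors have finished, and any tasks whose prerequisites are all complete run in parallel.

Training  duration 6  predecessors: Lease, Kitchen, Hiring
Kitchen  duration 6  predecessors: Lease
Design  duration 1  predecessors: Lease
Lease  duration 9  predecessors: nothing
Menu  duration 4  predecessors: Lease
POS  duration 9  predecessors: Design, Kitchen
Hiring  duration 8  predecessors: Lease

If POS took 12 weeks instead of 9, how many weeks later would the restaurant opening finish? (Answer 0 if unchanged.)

3

As given, the longest chain is Lease→Kitchen→POS = 9+6+9 = 24, so the finish is 24 weeks.
POS lies on that path, so at 12 weeks the path becomes 27 weeks.
That remains the longest chain; total 27 weeks.
Change in finish: 27 − 24 = +3 weeks.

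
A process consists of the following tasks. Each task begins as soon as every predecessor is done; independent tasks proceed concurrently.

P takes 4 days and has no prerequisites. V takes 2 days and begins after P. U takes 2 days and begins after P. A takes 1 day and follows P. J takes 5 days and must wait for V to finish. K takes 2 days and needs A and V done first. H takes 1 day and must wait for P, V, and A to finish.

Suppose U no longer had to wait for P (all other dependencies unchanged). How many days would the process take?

11

With the dependency in place, P→V→J = 4+2+5 = 11 sets the finish at 11 days.
Without P→U, U's earliest start moves from 4 to 0.
After: P→V→J = 4+2+5 = 11 → 11 days.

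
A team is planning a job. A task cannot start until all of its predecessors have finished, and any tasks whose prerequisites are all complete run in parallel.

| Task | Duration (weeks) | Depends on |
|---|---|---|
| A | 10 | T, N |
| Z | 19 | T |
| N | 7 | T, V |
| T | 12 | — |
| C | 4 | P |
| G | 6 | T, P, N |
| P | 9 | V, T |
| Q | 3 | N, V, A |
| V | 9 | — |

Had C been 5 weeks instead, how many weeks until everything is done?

32

Critical path before the change: T→N→A→Q = 12+7+10+3 = 32 giving 32 weeks.
C is off the critical path — its longest chain is 25 weeks, giving 7 of slack.
No other chain overtakes it, so the finish is 32 weeks.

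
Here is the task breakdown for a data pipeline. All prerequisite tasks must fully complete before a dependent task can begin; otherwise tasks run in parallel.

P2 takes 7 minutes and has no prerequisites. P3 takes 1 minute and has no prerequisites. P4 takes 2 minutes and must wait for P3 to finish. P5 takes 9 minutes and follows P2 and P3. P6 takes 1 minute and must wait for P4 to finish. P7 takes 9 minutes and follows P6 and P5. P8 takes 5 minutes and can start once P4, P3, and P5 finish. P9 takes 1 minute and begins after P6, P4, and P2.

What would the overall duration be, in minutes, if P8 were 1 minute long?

25

The binding path is P2→P5→P7 = 7+9+9 = 25; finish at 25 minutes.
The longest path through P8 is only 21 minutes, so P8 has float 4.
The critical path is still P2→P5→P7; finish is now 25 minutes.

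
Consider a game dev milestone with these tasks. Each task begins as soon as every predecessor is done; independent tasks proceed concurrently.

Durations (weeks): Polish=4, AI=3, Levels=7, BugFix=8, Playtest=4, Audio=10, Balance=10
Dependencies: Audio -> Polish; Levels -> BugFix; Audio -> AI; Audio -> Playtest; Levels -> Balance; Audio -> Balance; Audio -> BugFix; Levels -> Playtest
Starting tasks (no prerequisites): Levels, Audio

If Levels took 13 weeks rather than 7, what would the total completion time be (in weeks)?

As given, the longest chain is Audio→Balance = 10+10 = 20, so the finish is 20 weeks.
Levels is off the critical path — its longest chain is 17 weeks, giving 3 of slack.
The binding chain switches to Levels→Balance = 13+10 = 23; finish 23 weeks.

23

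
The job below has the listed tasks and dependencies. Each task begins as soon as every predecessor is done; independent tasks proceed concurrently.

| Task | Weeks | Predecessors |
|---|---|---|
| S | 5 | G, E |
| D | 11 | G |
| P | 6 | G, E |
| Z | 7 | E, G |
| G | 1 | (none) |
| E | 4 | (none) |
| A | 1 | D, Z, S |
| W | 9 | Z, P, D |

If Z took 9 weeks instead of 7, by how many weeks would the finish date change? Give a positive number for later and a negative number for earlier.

The binding path is G→D→W = 1+11+9 = 21; finish at 21 weeks.
Z is off the critical path — its longest chain is 20 weeks, giving 1 of slack.
New critical path: E→Z→W = 4+9+9 = 22 ⇒ 22 weeks.
Change in finish: 22 − 21 = +1 weeks.

1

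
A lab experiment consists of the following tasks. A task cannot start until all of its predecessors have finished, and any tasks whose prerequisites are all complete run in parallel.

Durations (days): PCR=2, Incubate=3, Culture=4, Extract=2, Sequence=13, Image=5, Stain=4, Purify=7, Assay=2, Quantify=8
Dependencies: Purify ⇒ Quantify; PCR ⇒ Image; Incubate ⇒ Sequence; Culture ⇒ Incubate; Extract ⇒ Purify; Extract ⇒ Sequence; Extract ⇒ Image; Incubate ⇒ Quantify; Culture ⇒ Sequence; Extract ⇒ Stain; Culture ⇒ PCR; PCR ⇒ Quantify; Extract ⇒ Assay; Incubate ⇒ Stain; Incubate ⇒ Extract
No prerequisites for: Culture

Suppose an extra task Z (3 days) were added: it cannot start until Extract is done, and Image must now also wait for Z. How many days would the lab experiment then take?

24

Originally the lab experiment takes 24 days.
With Z inserted, Image now waits for max(PCR, Extract, Z).
New critical path: Culture→Incubate→Extract→Purify→Quantify = 4+3+2+7+8 = 24 ⇒ 24 days.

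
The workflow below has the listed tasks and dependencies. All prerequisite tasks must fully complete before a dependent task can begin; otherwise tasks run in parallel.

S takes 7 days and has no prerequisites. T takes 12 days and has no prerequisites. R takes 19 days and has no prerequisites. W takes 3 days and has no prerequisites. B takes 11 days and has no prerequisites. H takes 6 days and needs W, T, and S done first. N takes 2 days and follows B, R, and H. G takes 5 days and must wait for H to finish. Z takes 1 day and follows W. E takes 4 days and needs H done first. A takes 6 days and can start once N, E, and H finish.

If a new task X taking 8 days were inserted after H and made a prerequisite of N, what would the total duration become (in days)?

Originally the project takes 28 days.
With X inserted, N now waits for max(B, R, H, X).
New critical path: T→H→X→N→A = 12+6+8+2+6 = 34 ⇒ 34 days.

34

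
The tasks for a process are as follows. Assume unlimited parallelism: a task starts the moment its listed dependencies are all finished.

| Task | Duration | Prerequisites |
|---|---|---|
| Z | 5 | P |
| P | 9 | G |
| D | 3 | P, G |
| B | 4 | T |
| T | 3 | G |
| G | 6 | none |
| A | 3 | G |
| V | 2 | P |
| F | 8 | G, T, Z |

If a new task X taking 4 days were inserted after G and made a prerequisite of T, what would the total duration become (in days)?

Originally the job takes 28 days.
With X inserted, T now waits for max(G, X).
New critical path: G→P→Z→F = 6+9+5+8 = 28 ⇒ 28 days.

28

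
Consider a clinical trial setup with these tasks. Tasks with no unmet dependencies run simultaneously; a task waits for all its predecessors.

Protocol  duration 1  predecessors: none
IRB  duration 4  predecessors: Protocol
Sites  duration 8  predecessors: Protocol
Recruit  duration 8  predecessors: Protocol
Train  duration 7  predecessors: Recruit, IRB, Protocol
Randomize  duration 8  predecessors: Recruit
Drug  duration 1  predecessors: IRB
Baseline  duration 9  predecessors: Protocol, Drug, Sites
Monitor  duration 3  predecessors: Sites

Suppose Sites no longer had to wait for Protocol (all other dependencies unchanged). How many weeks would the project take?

Original critical path: Protocol→Sites→Baseline = 1+8+9 = 18 ⇒ 18 weeks.
Without Protocol→Sites, Sites's earliest start moves from 1 to 0.
After: Protocol→Recruit→Randomize = 1+8+8 = 17 → 17 weeks.

17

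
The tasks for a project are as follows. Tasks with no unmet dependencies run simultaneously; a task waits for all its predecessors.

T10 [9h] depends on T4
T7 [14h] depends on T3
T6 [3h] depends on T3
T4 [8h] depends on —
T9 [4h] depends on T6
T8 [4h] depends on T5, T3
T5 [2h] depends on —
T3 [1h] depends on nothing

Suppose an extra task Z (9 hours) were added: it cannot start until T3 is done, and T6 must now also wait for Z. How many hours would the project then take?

17

Originally the project takes 17 hours.
With Z inserted, T6 now waits for max(T3, Z).
New critical path: T3→Z→T6→T9 = 1+9+3+4 = 17 ⇒ 17 hours.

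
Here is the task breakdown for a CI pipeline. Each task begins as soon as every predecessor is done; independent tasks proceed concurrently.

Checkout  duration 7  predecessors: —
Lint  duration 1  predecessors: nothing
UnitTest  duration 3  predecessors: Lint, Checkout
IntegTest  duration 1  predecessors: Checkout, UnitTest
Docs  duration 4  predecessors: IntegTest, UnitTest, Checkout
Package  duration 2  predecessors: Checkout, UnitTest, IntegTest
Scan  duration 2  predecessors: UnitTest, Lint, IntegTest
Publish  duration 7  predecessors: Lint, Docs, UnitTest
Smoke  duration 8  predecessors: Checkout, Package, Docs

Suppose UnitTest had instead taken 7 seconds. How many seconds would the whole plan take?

27

The binding path is Checkout→UnitTest→IntegTest→Docs→Smoke = 7+3+1+4+8 = 23; finish at 23 seconds.
Since UnitTest is critical, the +4 change carries straight to that chain (now 27 seconds).
No other chain overtakes it, so the finish is 27 seconds.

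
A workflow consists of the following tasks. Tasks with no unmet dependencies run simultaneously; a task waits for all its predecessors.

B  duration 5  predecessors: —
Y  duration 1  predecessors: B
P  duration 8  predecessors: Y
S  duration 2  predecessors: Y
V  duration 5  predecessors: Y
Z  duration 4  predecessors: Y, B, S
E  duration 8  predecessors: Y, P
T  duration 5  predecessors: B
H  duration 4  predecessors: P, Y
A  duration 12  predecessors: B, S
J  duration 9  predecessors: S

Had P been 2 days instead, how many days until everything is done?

Baseline: B→Y→P→E = 5+1+8+8 = 22 → 22 days.
P lies on that path, so at 2 days the path becomes 16 days.
Now B→Y→S→A = 5+1+2+12 = 20 is longest, so the finish becomes 20 days.

20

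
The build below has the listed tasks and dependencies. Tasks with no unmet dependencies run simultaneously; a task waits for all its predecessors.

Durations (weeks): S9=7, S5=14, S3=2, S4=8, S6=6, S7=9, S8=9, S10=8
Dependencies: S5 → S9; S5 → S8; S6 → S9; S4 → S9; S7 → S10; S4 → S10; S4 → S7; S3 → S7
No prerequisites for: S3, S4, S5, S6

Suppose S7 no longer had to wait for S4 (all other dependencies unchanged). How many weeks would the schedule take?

23

With the dependency in place, S4→S7→S10 = 8+9+8 = 25 sets the finish at 25 weeks.
Without S4→S7, S7's earliest start moves from 8 to 2.
The longest chain is now S5→S8 = 14+9 = 23, so the schedule takes 23 weeks.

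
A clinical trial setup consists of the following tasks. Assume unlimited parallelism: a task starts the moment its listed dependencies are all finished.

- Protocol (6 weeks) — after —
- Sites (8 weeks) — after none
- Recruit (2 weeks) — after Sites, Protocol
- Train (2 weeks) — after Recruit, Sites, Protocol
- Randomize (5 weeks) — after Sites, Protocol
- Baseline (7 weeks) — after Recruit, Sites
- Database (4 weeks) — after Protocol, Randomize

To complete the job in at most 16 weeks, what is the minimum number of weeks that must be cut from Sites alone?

1

Current finish: 17 weeks; target: 16.
Sites is on every critical path, so each week cut from Sites cuts the finish by one (this holds down to a finish of 15).
Need 17 − 16 = 1 week off Sites → Sites becomes 7 weeks, finish becomes 16.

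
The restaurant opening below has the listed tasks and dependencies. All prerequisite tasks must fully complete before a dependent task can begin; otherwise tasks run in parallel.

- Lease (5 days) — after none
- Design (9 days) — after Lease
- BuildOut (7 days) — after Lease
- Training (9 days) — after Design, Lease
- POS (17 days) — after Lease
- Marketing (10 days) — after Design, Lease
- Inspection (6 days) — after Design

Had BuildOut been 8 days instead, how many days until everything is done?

Baseline: Lease→Design→Marketing = 5+9+10 = 24 → 24 days.
The longest path through BuildOut is only 12 days, so BuildOut has float 12.
The critical path is still Lease→Design→Marketing; finish is now 24 days.

24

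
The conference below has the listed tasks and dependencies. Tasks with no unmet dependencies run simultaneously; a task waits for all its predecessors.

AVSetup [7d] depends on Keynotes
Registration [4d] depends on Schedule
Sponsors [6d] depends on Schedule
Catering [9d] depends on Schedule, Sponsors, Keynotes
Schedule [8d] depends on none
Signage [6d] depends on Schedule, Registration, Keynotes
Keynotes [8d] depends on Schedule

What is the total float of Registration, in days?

Critical path: Schedule→Keynotes→Catering = 8+8+9 = 25, so the finish is 25 days.
The longest chain containing Registration totals 18 days.
Slack of Registration = 15 − 8 = 7 days.

7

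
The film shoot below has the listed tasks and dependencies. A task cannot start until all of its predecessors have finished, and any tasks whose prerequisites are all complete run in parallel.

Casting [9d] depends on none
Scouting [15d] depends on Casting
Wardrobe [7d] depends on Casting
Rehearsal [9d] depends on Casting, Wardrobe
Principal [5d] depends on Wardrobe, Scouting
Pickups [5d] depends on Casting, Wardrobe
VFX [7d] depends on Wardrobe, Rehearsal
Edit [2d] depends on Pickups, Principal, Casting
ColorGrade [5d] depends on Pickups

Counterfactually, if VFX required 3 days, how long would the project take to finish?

As given, the longest chain is Casting→Wardrobe→Rehearsal→VFX = 9+7+9+7 = 32, so the finish is 32 days.
VFX is on the critical path; changing it to 3 makes that path 28 days.
The binding chain switches to Casting→Scouting→Principal→Edit = 9+15+5+2 = 31; finish 31 days.

31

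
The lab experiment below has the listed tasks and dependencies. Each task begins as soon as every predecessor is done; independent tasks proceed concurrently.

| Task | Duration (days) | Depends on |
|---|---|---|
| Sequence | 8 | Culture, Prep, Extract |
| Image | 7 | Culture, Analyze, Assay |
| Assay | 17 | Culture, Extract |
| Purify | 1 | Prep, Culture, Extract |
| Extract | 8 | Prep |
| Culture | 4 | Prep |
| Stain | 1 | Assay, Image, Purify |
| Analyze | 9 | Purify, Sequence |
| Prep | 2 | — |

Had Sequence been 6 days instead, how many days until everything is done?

As given, the longest chain is Prep→Extract→Sequence→Analyze→Image→Stain = 2+8+8+9+7+1 = 35, so the finish is 35 days.
Sequence is on the critical path; changing it to 6 makes that path 33 days.
Now Prep→Extract→Assay→Image→Stain = 2+8+17+7+1 = 35 is longest, so the finish becomes 35 days.

35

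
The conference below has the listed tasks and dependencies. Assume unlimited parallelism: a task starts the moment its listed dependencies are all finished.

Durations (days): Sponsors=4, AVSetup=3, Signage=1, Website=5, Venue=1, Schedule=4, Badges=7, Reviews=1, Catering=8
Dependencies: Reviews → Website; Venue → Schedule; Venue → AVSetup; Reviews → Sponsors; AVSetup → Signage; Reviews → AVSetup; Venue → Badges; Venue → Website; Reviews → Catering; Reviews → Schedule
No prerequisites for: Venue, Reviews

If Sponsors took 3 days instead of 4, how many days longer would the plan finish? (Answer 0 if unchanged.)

As given, the longest chain is Reviews→Catering = 1+8 = 9, so the finish is 9 days.
The longest path through Sponsors is only 5 days, so Sponsors has float 4.
No other chain overtakes it, so the finish is 9 days.
Change in finish: 9 − 9 = +0 days.

0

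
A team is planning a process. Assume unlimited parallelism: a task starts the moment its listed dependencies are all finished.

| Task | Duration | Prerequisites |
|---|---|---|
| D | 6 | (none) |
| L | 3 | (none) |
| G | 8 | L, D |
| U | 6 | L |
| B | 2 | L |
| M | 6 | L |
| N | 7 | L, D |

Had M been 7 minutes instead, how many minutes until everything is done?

14

Actual critical path: D→G = 6+8 = 14 ⇒ 14 minutes.
M is off the critical path — its longest chain is 9 minutes, giving 5 of slack.
The critical path is still D→G; finish is now 14 minutes.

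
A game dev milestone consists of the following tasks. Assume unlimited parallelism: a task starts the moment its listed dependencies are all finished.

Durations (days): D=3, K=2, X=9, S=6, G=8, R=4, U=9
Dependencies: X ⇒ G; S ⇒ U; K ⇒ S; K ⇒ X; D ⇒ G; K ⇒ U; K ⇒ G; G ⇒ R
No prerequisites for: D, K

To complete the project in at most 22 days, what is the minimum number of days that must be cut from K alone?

Current finish: 23 days; target: 22.
K is on every critical path, so each day cut from K cuts the finish by one (this holds down to a finish of 22).
Need 23 − 22 = 1 day off K → K becomes 1 day, finish becomes 22.

1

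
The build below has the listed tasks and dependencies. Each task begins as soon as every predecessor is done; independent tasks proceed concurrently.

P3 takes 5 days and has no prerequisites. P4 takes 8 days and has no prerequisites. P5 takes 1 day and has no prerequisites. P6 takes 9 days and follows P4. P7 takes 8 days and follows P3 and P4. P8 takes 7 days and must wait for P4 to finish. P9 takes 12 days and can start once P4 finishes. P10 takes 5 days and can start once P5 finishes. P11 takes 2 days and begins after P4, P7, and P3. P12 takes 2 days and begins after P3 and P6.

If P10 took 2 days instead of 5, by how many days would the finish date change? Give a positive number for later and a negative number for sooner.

Baseline: P4→P9 = 8+12 = 20 → 20 days.
P10 is off the critical path — its longest chain is 6 days, giving 14 of slack.
The critical path is still P4→P9; finish is now 20 days.
Change in finish: 20 − 20 = +0 days.

0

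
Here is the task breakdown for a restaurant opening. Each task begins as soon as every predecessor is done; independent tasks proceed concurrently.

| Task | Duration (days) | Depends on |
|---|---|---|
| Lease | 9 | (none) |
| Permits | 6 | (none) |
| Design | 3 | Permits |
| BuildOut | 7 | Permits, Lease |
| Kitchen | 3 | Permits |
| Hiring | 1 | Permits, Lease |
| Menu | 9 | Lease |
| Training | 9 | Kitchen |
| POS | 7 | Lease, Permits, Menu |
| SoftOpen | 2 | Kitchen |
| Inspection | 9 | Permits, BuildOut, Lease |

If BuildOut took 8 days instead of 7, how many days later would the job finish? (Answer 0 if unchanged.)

As given, the longest chain is Lease→BuildOut→Inspection = 9+7+9 = 25, so the finish is 25 days.
Since BuildOut is critical, the +1 change carries straight to that chain (now 26 days).
That remains the longest chain; total 26 days.
Change in finish: 26 − 25 = +1 days.

1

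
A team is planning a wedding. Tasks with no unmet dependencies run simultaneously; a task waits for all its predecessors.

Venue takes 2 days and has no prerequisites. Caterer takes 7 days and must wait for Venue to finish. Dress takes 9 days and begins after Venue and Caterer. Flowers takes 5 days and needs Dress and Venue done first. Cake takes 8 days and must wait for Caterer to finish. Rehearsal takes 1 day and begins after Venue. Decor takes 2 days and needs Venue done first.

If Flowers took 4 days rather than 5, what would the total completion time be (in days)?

22

Baseline: Venue→Caterer→Dress→Flowers = 2+7+9+5 = 23 → 23 days.
Flowers is on the critical path; changing it to 4 makes that path 22 days.
The critical path is still Venue→Caterer→Dress→Flowers; finish is now 22 days.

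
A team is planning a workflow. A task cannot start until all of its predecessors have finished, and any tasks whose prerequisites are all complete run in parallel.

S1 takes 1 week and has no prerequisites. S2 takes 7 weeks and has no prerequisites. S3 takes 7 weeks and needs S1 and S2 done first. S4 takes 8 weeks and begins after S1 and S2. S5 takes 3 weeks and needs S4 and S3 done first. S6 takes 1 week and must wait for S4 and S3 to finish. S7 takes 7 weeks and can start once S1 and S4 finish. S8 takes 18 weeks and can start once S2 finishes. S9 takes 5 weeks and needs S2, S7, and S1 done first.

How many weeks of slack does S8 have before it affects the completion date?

2

S2→S4→S7→S9 = 7+8+7+5 = 27 sets the makespan at 27 weeks.
Longest path through S8: 25 weeks (earliest finish 25, latest finish 27).
Float = 27 − 25 = 2.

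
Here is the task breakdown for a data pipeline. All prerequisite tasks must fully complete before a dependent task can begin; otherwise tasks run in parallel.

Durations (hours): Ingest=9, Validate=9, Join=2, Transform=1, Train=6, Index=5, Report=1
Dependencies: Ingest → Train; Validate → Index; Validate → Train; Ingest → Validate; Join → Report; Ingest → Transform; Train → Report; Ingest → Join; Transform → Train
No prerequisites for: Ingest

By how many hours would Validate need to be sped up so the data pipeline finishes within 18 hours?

Current finish: 25 hours; target: 18.
Validate is on every critical path, so each hour cut from Validate cuts the finish by one (this holds down to a finish of 17).
Need 25 − 18 = 7 hours off Validate → Validate becomes 2 hours, finish becomes 18.

7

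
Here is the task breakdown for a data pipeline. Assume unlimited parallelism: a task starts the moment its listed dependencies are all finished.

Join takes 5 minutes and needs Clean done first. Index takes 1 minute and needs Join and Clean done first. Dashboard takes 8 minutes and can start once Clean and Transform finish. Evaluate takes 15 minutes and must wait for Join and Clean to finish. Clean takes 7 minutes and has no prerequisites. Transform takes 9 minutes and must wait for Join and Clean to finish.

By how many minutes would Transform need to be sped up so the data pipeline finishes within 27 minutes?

Current finish: 29 minutes; target: 27.
Transform is on every critical path, so each minute cut from Transform cuts the finish by one (this holds down to a finish of 27).
Need 29 − 27 = 2 minutes off Transform → Transform becomes 7 minutes, finish becomes 27.

2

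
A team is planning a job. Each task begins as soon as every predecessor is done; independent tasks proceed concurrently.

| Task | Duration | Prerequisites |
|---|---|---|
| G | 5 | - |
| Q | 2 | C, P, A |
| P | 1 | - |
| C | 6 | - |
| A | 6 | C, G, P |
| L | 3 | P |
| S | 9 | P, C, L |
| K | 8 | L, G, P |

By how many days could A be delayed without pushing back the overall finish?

1

Critical path: C→S = 6+9 = 15, so the finish is 15 days.
The longest chain containing A totals 14 days.
Slack of A = 7 − 6 = 1 day.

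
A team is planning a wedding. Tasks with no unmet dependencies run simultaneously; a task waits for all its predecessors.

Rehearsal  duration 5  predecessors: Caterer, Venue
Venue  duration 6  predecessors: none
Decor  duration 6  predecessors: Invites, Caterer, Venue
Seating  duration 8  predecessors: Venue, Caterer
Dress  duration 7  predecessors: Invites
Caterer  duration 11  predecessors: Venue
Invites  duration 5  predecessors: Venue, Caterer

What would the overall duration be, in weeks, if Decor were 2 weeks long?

Critical path before the change: Venue→Caterer→Invites→Dress = 6+11+5+7 = 29 giving 29 weeks.
The longest path through Decor is only 28 weeks, so Decor has float 1.
No other chain overtakes it, so the finish is 29 weeks.

29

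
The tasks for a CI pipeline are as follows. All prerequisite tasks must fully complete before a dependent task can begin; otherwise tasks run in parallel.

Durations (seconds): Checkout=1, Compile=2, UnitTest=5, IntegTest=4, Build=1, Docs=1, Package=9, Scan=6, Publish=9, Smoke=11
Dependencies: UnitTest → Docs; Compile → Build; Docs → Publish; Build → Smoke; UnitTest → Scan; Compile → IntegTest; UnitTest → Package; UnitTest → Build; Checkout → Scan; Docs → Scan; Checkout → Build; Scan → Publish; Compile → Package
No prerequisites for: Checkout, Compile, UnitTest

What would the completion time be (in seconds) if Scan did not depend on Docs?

20

Original critical path: UnitTest→Docs→Scan→Publish = 5+1+6+9 = 21 ⇒ 21 seconds.
Without Docs→Scan, Scan's earliest start moves from 6 to 5.
After: UnitTest→Scan→Publish = 5+6+9 = 20 → 20 seconds.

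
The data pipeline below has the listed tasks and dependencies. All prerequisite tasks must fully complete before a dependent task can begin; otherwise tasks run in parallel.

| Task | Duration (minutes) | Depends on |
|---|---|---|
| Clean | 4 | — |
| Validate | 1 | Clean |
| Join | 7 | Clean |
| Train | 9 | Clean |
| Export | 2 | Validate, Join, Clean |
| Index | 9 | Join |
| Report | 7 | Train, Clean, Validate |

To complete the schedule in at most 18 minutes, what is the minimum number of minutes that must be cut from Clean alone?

Current finish: 20 minutes; target: 18.
Clean is on every critical path, so each minute cut from Clean cuts the finish by one (this holds down to a finish of 17).
Need 20 − 18 = 2 minutes off Clean → Clean becomes 2 minutes, finish becomes 18.

2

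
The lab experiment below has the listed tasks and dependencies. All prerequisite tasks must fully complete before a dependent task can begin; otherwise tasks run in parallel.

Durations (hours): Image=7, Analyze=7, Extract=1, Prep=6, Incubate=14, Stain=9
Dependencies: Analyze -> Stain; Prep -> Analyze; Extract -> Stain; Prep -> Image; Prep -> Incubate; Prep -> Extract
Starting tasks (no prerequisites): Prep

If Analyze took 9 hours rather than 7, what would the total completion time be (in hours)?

Actual critical path: Prep→Analyze→Stain = 6+7+9 = 22 ⇒ 22 hours.
Analyze lies on that path, so at 9 hours the path becomes 24 hours.
No other chain overtakes it, so the finish is 24 hours.

24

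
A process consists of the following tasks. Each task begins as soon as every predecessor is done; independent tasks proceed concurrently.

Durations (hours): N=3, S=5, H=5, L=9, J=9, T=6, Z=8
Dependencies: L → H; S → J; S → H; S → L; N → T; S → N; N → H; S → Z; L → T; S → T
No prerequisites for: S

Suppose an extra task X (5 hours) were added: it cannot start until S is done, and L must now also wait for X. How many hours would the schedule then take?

25

Originally the schedule takes 20 hours.
With X inserted, L now waits for max(S, X).
New critical path: S→X→L→T = 5+5+9+6 = 25 ⇒ 25 hours.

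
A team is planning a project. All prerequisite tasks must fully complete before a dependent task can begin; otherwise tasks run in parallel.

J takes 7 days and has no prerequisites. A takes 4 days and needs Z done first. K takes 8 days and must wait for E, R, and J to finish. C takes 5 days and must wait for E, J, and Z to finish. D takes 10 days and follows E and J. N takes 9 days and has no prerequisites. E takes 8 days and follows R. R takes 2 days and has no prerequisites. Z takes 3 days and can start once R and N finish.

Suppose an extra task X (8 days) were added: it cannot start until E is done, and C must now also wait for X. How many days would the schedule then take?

Originally the schedule takes 20 days.
With X inserted, C now waits for max(E, J, Z, X).
New critical path: R→E→X→C = 2+8+8+5 = 23 ⇒ 23 days.

23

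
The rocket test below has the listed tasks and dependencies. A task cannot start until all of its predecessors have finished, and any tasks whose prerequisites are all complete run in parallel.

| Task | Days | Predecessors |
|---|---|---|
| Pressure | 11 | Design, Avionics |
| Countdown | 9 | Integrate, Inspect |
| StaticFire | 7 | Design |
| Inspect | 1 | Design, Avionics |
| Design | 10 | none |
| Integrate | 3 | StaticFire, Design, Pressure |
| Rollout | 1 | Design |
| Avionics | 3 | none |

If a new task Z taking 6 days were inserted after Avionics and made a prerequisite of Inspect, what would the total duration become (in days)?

Originally the job takes 33 days.
With Z inserted, Inspect now waits for max(Design, Avionics, Z).
New critical path: Design→Pressure→Integrate→Countdown = 10+11+3+9 = 33 ⇒ 33 days.

33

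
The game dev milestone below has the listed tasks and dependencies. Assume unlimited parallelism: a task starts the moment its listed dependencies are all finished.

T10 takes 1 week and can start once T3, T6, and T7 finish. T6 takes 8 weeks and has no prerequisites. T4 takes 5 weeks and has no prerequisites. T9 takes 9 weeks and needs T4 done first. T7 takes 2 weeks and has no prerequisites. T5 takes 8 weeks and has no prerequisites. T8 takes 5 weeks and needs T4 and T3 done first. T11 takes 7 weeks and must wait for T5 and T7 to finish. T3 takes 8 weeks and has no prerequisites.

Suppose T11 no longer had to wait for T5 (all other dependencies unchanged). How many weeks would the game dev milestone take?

14

Original critical path: T5→T11 = 8+7 = 15 ⇒ 15 weeks.
Without T5→T11, T11's earliest start moves from 8 to 2.
The longest chain is now T4→T9 = 5+9 = 14, so the game dev milestone takes 14 weeks.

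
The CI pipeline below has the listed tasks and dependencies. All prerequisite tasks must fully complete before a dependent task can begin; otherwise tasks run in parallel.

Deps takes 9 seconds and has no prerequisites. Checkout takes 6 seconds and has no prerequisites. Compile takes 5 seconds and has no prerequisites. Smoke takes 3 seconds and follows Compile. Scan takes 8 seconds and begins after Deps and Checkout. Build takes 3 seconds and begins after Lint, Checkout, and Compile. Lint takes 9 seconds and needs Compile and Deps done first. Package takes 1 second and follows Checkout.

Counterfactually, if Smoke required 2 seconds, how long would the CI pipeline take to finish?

Baseline: Deps→Lint→Build = 9+9+3 = 21 → 21 seconds.
The longest path through Smoke is only 8 seconds, so Smoke has float 13.
That remains the longest chain; total 21 seconds.

21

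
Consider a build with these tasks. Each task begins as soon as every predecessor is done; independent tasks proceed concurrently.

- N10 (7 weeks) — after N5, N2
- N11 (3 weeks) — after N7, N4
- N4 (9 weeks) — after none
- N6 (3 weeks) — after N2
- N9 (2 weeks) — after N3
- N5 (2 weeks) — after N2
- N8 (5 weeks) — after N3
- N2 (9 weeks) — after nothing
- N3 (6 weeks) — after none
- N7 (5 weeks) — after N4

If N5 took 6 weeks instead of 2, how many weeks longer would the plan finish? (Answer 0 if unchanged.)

The binding path is N2→N5→N10 = 9+2+7 = 18; finish at 18 weeks.
N5 lies on that path, so at 6 weeks the path becomes 22 weeks.
No other chain overtakes it, so the finish is 22 weeks.
Change in finish: 22 − 18 = +4 weeks.

4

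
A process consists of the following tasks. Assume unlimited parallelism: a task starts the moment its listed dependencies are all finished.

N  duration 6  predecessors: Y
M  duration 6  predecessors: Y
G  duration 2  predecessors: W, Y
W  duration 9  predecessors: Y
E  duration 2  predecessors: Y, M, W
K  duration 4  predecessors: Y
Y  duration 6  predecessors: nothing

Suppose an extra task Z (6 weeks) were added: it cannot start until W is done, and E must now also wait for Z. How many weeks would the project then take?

Originally the project takes 17 weeks.
With Z inserted, E now waits for max(Y, M, W, Z).
New critical path: Y→W→Z→E = 6+9+6+2 = 23 ⇒ 23 weeks.

23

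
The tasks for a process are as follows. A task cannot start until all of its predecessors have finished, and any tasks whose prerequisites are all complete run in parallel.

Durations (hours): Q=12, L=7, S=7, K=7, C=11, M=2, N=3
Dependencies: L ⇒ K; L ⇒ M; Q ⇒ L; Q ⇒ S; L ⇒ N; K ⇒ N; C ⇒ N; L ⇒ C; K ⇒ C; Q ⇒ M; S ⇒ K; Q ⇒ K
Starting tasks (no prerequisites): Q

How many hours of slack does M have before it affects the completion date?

19

The longest chain is Q→L→K→C→N = 12+7+7+11+3 = 40; overall finish 40 hours.
The longest chain containing M totals 21 hours.
Float = 40 − 21 = 19.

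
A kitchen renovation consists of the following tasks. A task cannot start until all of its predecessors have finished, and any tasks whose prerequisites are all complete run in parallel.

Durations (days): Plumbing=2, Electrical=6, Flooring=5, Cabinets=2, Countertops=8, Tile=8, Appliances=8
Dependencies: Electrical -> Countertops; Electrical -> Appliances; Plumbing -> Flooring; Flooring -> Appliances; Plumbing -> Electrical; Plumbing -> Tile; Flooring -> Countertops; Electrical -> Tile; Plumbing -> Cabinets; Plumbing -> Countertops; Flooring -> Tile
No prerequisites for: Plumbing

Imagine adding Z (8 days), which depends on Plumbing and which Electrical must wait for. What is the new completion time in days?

Originally the kitchen renovation takes 16 days.
With Z inserted, Electrical now waits for max(Plumbing, Z).
New critical path: Plumbing→Z→Electrical→Countertops = 2+8+6+8 = 24 ⇒ 24 days.

24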